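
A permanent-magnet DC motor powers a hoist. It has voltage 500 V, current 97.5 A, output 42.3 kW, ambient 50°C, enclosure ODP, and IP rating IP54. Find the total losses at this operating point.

6.45 kW

P_in = V·I = 500×97.5 = 48750 W
P_out = 42300 W
Losses = P_in − P_out = 48750 − 42300 = 6450 W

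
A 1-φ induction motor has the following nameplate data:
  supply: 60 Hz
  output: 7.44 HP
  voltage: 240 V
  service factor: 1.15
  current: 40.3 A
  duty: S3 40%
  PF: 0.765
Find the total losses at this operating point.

P_in = V·I·cosφ = 240×40.3×0.765 = 7399 W
P_out = 7.44×746 = 5550 W
Losses = P_in − P_out = 7399 − 5550 = 1849 W

1850 W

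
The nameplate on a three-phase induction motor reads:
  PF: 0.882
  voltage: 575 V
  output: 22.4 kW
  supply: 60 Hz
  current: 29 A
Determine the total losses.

3070 W

P_in = √3·V·I·cosφ = 1.732×575×29×0.882 = 25473 W
P_out = 22400 W
Losses = P_in − P_out = 25473 − 22400 = 3073 W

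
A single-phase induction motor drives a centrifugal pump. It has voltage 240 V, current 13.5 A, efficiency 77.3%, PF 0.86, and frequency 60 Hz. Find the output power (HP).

2.89 HP

P_in = V·I·cosφ = 240 × 13.5 × 0.86 = 2786 W
P_out = η·P_in = 0.773 × 2786 = 2154 W
= 2154/746 = 2.89 HP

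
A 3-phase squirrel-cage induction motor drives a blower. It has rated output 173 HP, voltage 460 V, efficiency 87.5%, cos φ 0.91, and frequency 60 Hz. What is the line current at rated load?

203 A

P_out = 173 × 746 = 129058 W
P_in = P_out / η = 129058 / 0.875 = 147495 W
I_L = P_in / (√3·V_L·cosφ) = 147495 / (1.732 × 460 × 0.91) = 203 A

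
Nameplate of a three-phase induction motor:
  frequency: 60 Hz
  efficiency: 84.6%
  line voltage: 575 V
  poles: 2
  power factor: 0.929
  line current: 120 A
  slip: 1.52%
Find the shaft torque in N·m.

253 N·m

P_in = √3·V·I·cosφ = 1.732 × 575 × 120 × 0.929 = 111023 W
P_out = η·P_in = 0.846 × 111023 = 93925 W
n_s = 120×60/2 = 3600 rpm; n = 3600×(1−0.0152) = 3545 rpm
ω = 2π×3545/60 = 371.2 rad/s
τ = P_out/ω = 93925/371.2 = 253 N·m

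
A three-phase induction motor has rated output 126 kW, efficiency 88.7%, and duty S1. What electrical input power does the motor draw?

142 kW

P_out = 126000 W
P_in = P_out/η = 126000/0.887 = 142052 W = 142 kW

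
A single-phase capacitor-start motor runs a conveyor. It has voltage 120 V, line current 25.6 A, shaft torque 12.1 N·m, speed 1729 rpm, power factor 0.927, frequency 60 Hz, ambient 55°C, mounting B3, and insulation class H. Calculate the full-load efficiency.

ω = 2π × 1729/60 = 181.1 rad/s; P_out = τω = 12.1 × 181.1 = 2191 W
P_in = V·I·cosφ = 120 × 25.6 × 0.927 = 2848 W
η = P_out / P_in = 2191 / 2848 = 0.769 = 76.9%

76.9 %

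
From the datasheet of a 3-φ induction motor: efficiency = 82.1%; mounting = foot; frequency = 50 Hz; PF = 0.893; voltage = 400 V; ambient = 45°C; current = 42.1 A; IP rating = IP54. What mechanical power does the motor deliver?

21.4 kW

P_in = √3·V·I·cosφ = 1.732 × 400 × 42.1 × 0.893 = 26046 W
P_out = η·P_in = 0.821 × 26046 = 21384 W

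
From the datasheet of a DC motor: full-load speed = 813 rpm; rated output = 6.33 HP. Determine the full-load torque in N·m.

P_out = 6.33 × 746 = 4722 W
ω = 2π × 813/60 = 85.14 rad/s
τ = P_out/ω = 4722/85.14 = 55.5 N·m

55.5 N·m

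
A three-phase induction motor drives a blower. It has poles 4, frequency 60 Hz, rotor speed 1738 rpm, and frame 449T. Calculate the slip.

3.44 %

n_s = 120f/p = 120×60/4 = 1800 rpm
s = (n_s − n)/n_s = (1800 − 1738)/1800 = 0.0344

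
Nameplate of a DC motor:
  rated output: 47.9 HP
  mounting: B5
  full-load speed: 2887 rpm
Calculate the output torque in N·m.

P_out = 47.9 × 746 = 35733 W
ω = 2π × 2887/60 = 302.3 rad/s
τ = P_out/ω = 35733/302.3 = 118 N·m

118 N·m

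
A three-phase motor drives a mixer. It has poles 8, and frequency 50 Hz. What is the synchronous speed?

750 rpm

n_s = 120f/p = 120×50/8 = 750 rpm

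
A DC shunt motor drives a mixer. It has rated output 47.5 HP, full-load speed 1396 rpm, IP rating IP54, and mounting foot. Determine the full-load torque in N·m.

242 N·m

P_out = 47.5 × 746 = 35435 W
ω = 2π × 1396/60 = 146.2 rad/s
τ = P_out/ω = 35435/146.2 = 242 N·m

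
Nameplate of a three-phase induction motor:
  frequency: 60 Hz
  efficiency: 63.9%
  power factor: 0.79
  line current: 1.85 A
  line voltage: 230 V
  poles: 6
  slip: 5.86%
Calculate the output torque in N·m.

3.14 N·m

P_in = √3·V·I·cosφ = 1.732 × 230 × 1.85 × 0.79 = 582 W
P_out = η·P_in = 0.639 × 582 = 372 W
n_s = 120×60/6 = 1200 rpm; n = 1200×(1−0.0586) = 1130 rpm
ω = 2π×1130/60 = 118.3 rad/s
τ = P_out/ω = 372/118.3 = 3.14 N·m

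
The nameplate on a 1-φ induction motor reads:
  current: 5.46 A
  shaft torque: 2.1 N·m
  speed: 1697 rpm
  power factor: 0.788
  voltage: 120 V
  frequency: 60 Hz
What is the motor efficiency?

72.3 %

ω = 2π × 1697/60 = 177.7 rad/s; P_out = τω = 2.1 × 177.7 = 373 W
P_in = V·I·cosφ = 120 × 5.46 × 0.788 = 516 W
η = P_out / P_in = 373 / 516 = 0.723 = 72.3%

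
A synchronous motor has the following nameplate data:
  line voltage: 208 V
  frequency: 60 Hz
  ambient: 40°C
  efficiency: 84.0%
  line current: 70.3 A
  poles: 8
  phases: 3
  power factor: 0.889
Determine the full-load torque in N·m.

P_in = √3·V·I·cosφ = 1.732 × 208 × 70.3 × 0.889 = 22515 W
P_out = η·P_in = 0.84 × 22515 = 18913 W
n = n_s = 120×60/8 = 900 rpm (synchronous)
ω = 2π×900/60 = 94.25 rad/s
τ = P_out/ω = 18913/94.25 = 201 N·m

201 N·m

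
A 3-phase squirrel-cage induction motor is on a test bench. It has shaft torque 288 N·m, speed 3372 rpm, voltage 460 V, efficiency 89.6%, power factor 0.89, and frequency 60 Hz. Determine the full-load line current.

160 A

ω = 2π×3372/60 = 353.1 rad/s; P_out = τω = 288 × 353.1 = 101693 W
P_in = P_out / η = 101693 / 0.896 = 113497 W
I_L = P_in / (√3·V_L·cosφ) = 113497 / (1.732 × 460 × 0.89) = 160 A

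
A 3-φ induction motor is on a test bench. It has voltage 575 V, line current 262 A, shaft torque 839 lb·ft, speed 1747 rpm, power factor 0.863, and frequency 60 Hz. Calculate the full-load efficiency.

τ = 839 lb·ft × 1.356 = 1138 N·m
ω = 2π × 1747/60 = 182.9 rad/s; P_out = τω = 1138 × 182.9 = 208140 W
P_in = √3·V_L·I_L·cosφ = 1.732 × 575 × 262 × 0.863 = 225179 W
η = P_out / P_in = 208140 / 225179 = 0.924 = 92.4%

92.4 %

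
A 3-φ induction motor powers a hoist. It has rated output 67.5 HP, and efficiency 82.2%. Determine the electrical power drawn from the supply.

61.3 kW

P_out = 67.5 × 746 = 50355 W
P_in = P_out/η = 50355/0.822 = 61259 W = 61.3 kW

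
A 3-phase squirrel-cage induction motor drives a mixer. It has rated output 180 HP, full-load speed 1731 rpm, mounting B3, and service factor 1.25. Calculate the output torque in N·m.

P_out = 180 × 746 = 134280 W
ω = 2π × 1731/60 = 181.3 rad/s
τ = P_out/ω = 134280/181.3 = 741 N·m

741 N·m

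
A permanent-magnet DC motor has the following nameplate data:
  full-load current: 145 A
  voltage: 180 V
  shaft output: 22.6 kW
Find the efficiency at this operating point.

P_out = 22.6 kW = 22600 W
P_in = V·I = 180 × 145 = 26100 W
η = P_out / P_in = 22600 / 26100 = 0.866 = 86.6%

86.6 %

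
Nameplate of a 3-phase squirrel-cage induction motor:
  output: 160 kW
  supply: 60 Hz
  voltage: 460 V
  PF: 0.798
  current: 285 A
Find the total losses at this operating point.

21200 W

P_in = √3·V·I·cosφ = 1.732×460×285×0.798 = 181198 W
P_out = 160000 W
Losses = P_in − P_out = 181198 − 160000 = 21198 W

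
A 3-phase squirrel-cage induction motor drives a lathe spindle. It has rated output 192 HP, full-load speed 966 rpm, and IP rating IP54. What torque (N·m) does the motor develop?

1420 N·m

P_out = 192 × 746 = 143232 W
ω = 2π × 966/60 = 101.2 rad/s
τ = P_out/ω = 143232/101.2 = 1420 N·m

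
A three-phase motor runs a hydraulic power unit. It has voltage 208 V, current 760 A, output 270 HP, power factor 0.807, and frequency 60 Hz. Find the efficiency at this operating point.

P_out = 270 × 746 = 201420 W
P_in = √3·V_L·I_L·cosφ = 1.732 × 208 × 760 × 0.807 = 220952 W
η = P_out / P_in = 201420 / 220952 = 0.912 = 91.2%

91.2 %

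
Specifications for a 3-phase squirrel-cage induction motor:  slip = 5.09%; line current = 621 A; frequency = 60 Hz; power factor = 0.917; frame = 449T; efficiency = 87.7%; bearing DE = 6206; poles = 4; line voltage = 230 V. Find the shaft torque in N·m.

1110 N·m

P_in = √3·V·I·cosφ = 1.732 × 230 × 621 × 0.917 = 226849 W
P_out = η·P_in = 0.877 × 226849 = 198947 W
n_s = 120×60/4 = 1800 rpm; n = 1800×(1−0.0509) = 1708 rpm
ω = 2π×1708/60 = 178.9 rad/s
τ = P_out/ω = 198947/178.9 = 1110 N·m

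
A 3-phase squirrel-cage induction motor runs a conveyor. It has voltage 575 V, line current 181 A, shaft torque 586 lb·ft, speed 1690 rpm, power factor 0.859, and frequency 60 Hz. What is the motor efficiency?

τ = 586 lb·ft × 1.356 = 794.6 N·m
ω = 2π × 1690/60 = 177 rad/s; P_out = τω = 794.6 × 177 = 140644 W
P_in = √3·V_L·I_L·cosφ = 1.732 × 575 × 181 × 0.859 = 154842 W
η = P_out / P_in = 140644 / 154842 = 0.908 = 90.8%

90.8 %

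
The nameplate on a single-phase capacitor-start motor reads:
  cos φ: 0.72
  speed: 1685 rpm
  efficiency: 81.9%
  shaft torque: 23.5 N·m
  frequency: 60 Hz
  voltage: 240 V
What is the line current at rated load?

ω = 2π×1685/60 = 176.5 rad/s; P_out = τω = 23.5 × 176.5 = 4148 W
P_in = P_out / η = 4148 / 0.819 = 5065 W
I = P_in / (V·cosφ) = 5065 / (240 × 0.72) = 29.3 A

29.3 A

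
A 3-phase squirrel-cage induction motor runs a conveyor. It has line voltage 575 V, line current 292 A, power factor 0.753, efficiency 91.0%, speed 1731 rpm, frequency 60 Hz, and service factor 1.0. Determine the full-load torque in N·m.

1100 N·m

P_in = √3·V·I·cosφ = 1.732 × 575 × 292 × 0.753 = 218975 W
P_out = η·P_in = 0.91 × 218975 = 199267 W
n = 1731 rpm
ω = 2π×1731/60 = 181.3 rad/s
τ = P_out/ω = 199267/181.3 = 1100 N·m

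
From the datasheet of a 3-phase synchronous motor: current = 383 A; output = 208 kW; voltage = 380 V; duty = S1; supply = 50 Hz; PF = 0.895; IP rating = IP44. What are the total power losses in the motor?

P_in = √3·V·I·cosφ = 1.732×380×383×0.895 = 225607 W
P_out = 208000 W
Losses = P_in − P_out = 225607 − 208000 = 17607 W

17600 W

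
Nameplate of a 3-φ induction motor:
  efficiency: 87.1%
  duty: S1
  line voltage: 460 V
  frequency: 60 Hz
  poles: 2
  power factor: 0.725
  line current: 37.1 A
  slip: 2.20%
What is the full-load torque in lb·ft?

P_in = √3·V·I·cosφ = 1.732 × 460 × 37.1 × 0.725 = 21430 W
P_out = η·P_in = 0.871 × 21430 = 18666 W
n_s = 120×60/2 = 3600 rpm; n = 3600×(1−0.022) = 3521 rpm
ω = 2π×3521/60 = 368.7 rad/s
τ = P_out/ω = 18666/368.7 = 50.63 N·m
In lb·ft: 50.63/1.356 = 37.3 lb·ft

37.3 lb·ft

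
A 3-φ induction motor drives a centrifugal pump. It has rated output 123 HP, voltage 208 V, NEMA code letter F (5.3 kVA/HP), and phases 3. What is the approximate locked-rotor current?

1810 A

S_LR = 5.3 × 123 = 651.9 kVA
I_LR = S_LR/(√3·V_L) = 651900/(1.732×208) = 1810 A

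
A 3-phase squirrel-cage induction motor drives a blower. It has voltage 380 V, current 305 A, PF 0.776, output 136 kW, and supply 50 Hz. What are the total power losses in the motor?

P_in = √3·V·I·cosφ = 1.732×380×305×0.776 = 155773 W
P_out = 136000 W
Losses = P_in − P_out = 155773 − 136000 = 19773 W

19.8 kW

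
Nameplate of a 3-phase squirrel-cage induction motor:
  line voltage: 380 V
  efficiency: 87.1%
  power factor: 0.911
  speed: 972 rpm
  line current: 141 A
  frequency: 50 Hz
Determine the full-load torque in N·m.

P_in = √3·V·I·cosφ = 1.732 × 380 × 141 × 0.911 = 84541 W
P_out = η·P_in = 0.871 × 84541 = 73635 W
n = 972 rpm
ω = 2π×972/60 = 101.8 rad/s
τ = P_out/ω = 73635/101.8 = 723 N·m

723 N·m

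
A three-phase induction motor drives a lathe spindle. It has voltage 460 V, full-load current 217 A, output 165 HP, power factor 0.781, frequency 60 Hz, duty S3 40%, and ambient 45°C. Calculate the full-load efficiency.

P_out = 165 × 746 = 123090 W
P_in = √3·V_L·I_L·cosφ = 1.732 × 460 × 217 × 0.781 = 135026 W
η = P_out / P_in = 123090 / 135026 = 0.912 = 91.2%

91.2 %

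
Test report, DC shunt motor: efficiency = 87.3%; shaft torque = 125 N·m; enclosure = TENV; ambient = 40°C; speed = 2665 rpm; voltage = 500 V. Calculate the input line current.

79.9 A

ω = 2π×2665/60 = 279.1 rad/s; P_out = τω = 125 × 279.1 = 34888 W
P_in = P_out / η = 34888 / 0.873 = 39963 W
I = P_in / V = 39963 / 500 = 79.9 A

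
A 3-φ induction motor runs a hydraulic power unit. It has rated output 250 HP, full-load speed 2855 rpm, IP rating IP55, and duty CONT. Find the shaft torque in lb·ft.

460 lb·ft

P_out = 250 × 746 = 186500 W
ω = 2π × 2855/60 = 299 rad/s
τ = P_out/ω = 186500/299 = 623.7 N·m
In lb·ft: 623.7/1.356 = 460 lb·ft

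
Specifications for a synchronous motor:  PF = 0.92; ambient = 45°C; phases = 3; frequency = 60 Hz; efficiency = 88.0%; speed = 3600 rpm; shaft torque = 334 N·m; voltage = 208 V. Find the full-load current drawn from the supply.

ω = 2π×3600/60 = 377 rad/s; P_out = τω = 334 × 377 = 125918 W
P_in = P_out / η = 125918 / 0.880 = 143089 W
I_L = P_in / (√3·V_L·cosφ) = 143089 / (1.732 × 208 × 0.92) = 432 A

432 A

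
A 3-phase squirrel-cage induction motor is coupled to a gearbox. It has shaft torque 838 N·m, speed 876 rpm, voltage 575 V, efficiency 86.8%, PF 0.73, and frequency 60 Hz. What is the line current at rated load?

122 A

ω = 2π×876/60 = 91.73 rad/s; P_out = τω = 838 × 91.73 = 76870 W
P_in = P_out / η = 76870 / 0.868 = 88560 W
I_L = P_in / (√3·V_L·cosφ) = 88560 / (1.732 × 575 × 0.73) = 122 A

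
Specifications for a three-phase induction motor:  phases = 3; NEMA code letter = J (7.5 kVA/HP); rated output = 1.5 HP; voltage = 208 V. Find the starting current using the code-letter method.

31.2 A

S_LR = 7.5 × 1.5 = 11.25 kVA
I_LR = S_LR/(√3·V_L) = 11250/(1.732×208) = 31.2 A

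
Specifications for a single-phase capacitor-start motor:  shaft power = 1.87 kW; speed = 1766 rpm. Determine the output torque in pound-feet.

ω = 2π × 1766/60 = 184.9 rad/s
τ = P/ω = 1870/184.9 = 10.11 N·m
In lb·ft: 10.11/1.356 = 7.46 lb·ft

7.46 lb·ft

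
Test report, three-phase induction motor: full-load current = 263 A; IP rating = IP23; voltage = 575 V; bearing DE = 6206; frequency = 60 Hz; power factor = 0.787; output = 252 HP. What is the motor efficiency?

P_out = 252 × 746 = 187992 W
P_in = √3·V_L·I_L·cosφ = 1.732 × 575 × 263 × 0.787 = 206132 W
η = P_out / P_in = 187992 / 206132 = 0.912 = 91.2%

91.2 %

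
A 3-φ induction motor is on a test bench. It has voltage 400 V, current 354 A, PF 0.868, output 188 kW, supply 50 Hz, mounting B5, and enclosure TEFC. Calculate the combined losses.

P_in = √3·V·I·cosφ = 1.732×400×354×0.868 = 212878 W
P_out = 188000 W
Losses = P_in − P_out = 212878 − 188000 = 24878 W

24.9 kW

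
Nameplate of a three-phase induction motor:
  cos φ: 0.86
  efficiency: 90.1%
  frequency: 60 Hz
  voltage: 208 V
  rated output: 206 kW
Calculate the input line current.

P_out = 206 kW = 206000 W
P_in = P_out / η = 206000 / 0.901 = 228635 W
I_L = P_in / (√3·V_L·cosφ) = 228635 / (1.732 × 208 × 0.86) = 738 A

738 A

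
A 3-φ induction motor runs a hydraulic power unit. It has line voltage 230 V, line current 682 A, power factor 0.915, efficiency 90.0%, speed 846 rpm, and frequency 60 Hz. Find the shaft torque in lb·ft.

1860 lb·ft

P_in = √3·V·I·cosφ = 1.732 × 230 × 682 × 0.915 = 248589 W
P_out = η·P_in = 0.9 × 248589 = 223730 W
n = 846 rpm
ω = 2π×846/60 = 88.59 rad/s
τ = P_out/ω = 223730/88.59 = 2525 N·m
In lb·ft: 2525/1.356 = 1860 lb·ft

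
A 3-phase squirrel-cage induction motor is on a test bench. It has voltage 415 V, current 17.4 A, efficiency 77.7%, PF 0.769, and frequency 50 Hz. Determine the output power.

7.47 kW

P_in = √3·V·I·cosφ = 1.732 × 415 × 17.4 × 0.769 = 9618 W
P_out = η·P_in = 0.777 × 9618 = 7473 W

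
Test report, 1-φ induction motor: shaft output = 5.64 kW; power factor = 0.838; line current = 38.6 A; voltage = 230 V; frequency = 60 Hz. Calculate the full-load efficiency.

75.8 %

P_out = 5.64 kW = 5640 W
P_in = V·I·cosφ = 230 × 38.6 × 0.838 = 7440 W
η = P_out / P_in = 5640 / 7440 = 0.758 = 75.8%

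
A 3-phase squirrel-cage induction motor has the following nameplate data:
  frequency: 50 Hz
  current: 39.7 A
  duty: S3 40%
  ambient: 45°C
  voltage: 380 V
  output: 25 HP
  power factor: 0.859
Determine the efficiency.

83.1 %

P_out = 25 × 746 = 18650 W
P_in = √3·V_L·I_L·cosφ = 1.732 × 380 × 39.7 × 0.859 = 22445 W
η = P_out / P_in = 18650 / 22445 = 0.831 = 83.1%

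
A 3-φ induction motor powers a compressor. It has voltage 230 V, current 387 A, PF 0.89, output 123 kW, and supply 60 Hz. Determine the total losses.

14200 W

P_in = √3·V·I·cosφ = 1.732×230×387×0.89 = 137207 W
P_out = 123000 W
Losses = P_in − P_out = 137207 − 123000 = 14207 W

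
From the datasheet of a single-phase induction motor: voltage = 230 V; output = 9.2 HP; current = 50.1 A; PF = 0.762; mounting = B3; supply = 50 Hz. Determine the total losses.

1920 W

P_in = V·I·cosφ = 230×50.1×0.762 = 8781 W
P_out = 9.2×746 = 6863 W
Losses = P_in − P_out = 8781 − 6863 = 1918 W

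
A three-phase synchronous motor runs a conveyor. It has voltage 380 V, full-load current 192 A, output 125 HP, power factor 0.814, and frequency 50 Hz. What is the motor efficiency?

90.7 %

P_out = 125 × 746 = 93250 W
P_in = √3·V_L·I_L·cosφ = 1.732 × 380 × 192 × 0.814 = 102863 W
η = P_out / P_in = 93250 / 102863 = 0.907 = 90.7%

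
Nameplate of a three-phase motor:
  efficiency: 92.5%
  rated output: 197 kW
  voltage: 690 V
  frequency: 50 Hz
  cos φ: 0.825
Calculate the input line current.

P_out = 197 kW = 197000 W
P_in = P_out / η = 197000 / 0.925 = 212973 W
I_L = P_in / (√3·V_L·cosφ) = 212973 / (1.732 × 690 × 0.825) = 216 A

216 A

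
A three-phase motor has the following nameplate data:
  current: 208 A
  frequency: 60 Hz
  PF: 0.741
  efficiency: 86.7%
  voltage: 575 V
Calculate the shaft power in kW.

133 kW

P_in = √3·V·I·cosφ = 1.732 × 575 × 208 × 0.741 = 153496 W
P_out = η·P_in = 0.867 × 153496 = 133081 W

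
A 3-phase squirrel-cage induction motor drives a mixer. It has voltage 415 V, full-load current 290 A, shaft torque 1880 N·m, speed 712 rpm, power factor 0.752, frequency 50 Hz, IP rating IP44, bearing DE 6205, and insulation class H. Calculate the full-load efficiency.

89.4 %

ω = 2π × 712/60 = 74.56 rad/s; P_out = τω = 1880 × 74.56 = 140173 W
P_in = √3·V_L·I_L·cosφ = 1.732 × 415 × 290 × 0.752 = 156752 W
η = P_out / P_in = 140173 / 156752 = 0.894 = 89.4%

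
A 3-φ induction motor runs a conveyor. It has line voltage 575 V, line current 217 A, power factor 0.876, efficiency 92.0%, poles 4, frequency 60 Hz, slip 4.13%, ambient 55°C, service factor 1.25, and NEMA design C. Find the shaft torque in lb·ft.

P_in = √3·V·I·cosφ = 1.732 × 575 × 217 × 0.876 = 189313 W
P_out = η·P_in = 0.92 × 189313 = 174168 W
n_s = 120×60/4 = 1800 rpm; n = 1800×(1−0.0413) = 1726 rpm
ω = 2π×1726/60 = 180.7 rad/s
τ = P_out/ω = 174168/180.7 = 963.9 N·m
In lb·ft: 963.9/1.356 = 711 lb·ft

711 lb·ft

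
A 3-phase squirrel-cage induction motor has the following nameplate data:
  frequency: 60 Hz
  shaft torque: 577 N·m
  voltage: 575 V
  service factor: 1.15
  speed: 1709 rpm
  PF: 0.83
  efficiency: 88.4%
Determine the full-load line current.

141 A

ω = 2π×1709/60 = 179 rad/s; P_out = τω = 577 × 179 = 103283 W
P_in = P_out / η = 103283 / 0.884 = 116836 W
I_L = P_in / (√3·V_L·cosφ) = 116836 / (1.732 × 575 × 0.83) = 141 A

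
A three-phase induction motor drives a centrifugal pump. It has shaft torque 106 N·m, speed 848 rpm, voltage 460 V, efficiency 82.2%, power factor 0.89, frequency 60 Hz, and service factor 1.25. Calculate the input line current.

16.1 A

ω = 2π×848/60 = 88.8 rad/s; P_out = τω = 106 × 88.8 = 9413 W
P_in = P_out / η = 9413 / 0.822 = 11451 W
I_L = P_in / (√3·V_L·cosφ) = 11451 / (1.732 × 460 × 0.89) = 16.1 A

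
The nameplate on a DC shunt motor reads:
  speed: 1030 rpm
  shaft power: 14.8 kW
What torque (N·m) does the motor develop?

137 N·m

ω = 2π × 1030/60 = 107.9 rad/s
τ = P/ω = 14800/107.9 = 137 N·m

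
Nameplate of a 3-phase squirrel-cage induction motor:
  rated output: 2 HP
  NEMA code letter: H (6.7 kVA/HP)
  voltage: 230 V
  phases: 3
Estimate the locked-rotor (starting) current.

S_LR = 6.7 × 2 = 13.4 kVA
I_LR = S_LR/(√3·V_L) = 13400/(1.732×230) = 33.6 A

33.6 A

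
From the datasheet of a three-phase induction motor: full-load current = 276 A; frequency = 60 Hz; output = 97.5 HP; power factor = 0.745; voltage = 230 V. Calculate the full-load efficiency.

88.8 %

P_out = 97.5 × 746 = 72735 W
P_in = √3·V_L·I_L·cosφ = 1.732 × 230 × 276 × 0.745 = 81911 W
η = P_out / P_in = 72735 / 81911 = 0.888 = 88.8%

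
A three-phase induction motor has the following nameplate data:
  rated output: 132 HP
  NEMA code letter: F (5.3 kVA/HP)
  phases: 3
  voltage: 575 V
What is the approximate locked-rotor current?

702 A

S_LR = 5.3 × 132 = 699.6 kVA
I_LR = S_LR/(√3·V_L) = 699600/(1.732×575) = 702 A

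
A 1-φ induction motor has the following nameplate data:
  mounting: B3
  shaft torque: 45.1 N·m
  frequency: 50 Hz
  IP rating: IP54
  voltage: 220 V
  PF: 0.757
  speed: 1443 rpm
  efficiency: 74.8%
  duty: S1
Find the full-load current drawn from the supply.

54.7 A

ω = 2π×1443/60 = 151.1 rad/s; P_out = τω = 45.1 × 151.1 = 6815 W
P_in = P_out / η = 6815 / 0.748 = 9111 W
I = P_in / (V·cosφ) = 9111 / (220 × 0.757) = 54.7 A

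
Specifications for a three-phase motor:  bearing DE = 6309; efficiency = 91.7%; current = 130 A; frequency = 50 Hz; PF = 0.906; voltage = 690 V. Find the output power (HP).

P_in = √3·V·I·cosφ = 1.732 × 690 × 130 × 0.906 = 140757 W
P_out = η·P_in = 0.917 × 140757 = 129074 W
= 129074/746 = 173 HP

173 HP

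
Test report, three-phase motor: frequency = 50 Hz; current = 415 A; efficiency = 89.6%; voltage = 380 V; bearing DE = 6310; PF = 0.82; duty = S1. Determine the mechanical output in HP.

269 HP

P_in = √3·V·I·cosφ = 1.732 × 380 × 415 × 0.82 = 223972 W
P_out = η·P_in = 0.896 × 223972 = 200679 W
= 200679/746 = 269 HP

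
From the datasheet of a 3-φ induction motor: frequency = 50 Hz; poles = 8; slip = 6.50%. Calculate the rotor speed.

n_s = 120f/p = 120×50/8 = 750 rpm
n = n_s(1 − s) = 750 × (1 − 0.065) = 701 rpm

701 rpm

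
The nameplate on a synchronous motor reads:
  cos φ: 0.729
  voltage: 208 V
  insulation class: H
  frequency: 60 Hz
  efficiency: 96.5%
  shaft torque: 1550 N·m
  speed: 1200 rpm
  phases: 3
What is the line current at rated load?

769 A

ω = 2π×1200/60 = 125.7 rad/s; P_out = τω = 1550 × 125.7 = 194835 W
P_in = P_out / η = 194835 / 0.965 = 201902 W
I_L = P_in / (√3·V_L·cosφ) = 201902 / (1.732 × 208 × 0.729) = 769 A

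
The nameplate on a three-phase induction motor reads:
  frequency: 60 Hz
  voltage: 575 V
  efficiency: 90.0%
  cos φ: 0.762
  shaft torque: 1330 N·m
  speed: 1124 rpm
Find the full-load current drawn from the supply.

229 A

ω = 2π×1124/60 = 117.7 rad/s; P_out = τω = 1330 × 117.7 = 156541 W
P_in = P_out / η = 156541 / 0.900 = 173934 W
I_L = P_in / (√3·V_L·cosφ) = 173934 / (1.732 × 575 × 0.762) = 229 A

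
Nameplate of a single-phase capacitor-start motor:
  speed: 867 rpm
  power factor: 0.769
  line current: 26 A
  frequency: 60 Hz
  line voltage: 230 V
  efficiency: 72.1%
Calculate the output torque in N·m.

36.5 N·m

P_in = V·I·cosφ = 230 × 26 × 0.769 = 4599 W
P_out = η·P_in = 0.721 × 4599 = 3316 W
n = 867 rpm
ω = 2π×867/60 = 90.79 rad/s
τ = P_out/ω = 3316/90.79 = 36.5 N·m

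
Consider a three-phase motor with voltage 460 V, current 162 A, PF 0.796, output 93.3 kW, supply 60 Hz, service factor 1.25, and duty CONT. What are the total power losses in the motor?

P_in = √3·V·I·cosφ = 1.732×460×162×0.796 = 102739 W
P_out = 93300 W
Losses = P_in − P_out = 102739 − 93300 = 9439 W

9.44 kW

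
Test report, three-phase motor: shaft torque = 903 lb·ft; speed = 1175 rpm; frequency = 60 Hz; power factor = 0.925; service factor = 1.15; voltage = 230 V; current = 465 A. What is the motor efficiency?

87.9 %

τ = 903 lb·ft × 1.356 = 1224 N·m
ω = 2π × 1175/60 = 123 rad/s; P_out = τω = 1224 × 123 = 150552 W
P_in = √3·V_L·I_L·cosφ = 1.732 × 230 × 465 × 0.925 = 171345 W
η = P_out / P_in = 150552 / 171345 = 0.879 = 87.9%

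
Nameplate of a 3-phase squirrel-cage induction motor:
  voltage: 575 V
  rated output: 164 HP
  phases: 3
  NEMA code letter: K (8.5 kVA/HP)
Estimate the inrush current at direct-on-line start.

1400 A

S_LR = 8.5 × 164 = 1394 kVA
I_LR = S_LR/(√3·V_L) = 1394000/(1.732×575) = 1400 A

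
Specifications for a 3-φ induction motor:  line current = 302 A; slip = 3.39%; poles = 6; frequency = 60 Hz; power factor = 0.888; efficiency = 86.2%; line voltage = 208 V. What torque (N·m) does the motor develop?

P_in = √3·V·I·cosφ = 1.732 × 208 × 302 × 0.888 = 96612 W
P_out = η·P_in = 0.862 × 96612 = 83280 W
n_s = 120×60/6 = 1200 rpm; n = 1200×(1−0.0339) = 1159 rpm
ω = 2π×1159/60 = 121.4 rad/s
τ = P_out/ω = 83280/121.4 = 686 N·m

686 N·m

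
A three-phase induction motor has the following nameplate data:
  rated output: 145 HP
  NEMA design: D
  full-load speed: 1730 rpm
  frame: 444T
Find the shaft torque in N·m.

P_out = 145 × 746 = 108170 W
ω = 2π × 1730/60 = 181.2 rad/s
τ = P_out/ω = 108170/181.2 = 597 N·m

597 N·m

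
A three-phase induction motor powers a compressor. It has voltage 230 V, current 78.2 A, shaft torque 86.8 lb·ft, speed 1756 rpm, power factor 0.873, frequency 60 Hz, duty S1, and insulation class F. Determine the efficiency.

79.6 %

τ = 86.8 lb·ft × 1.356 = 117.7 N·m
ω = 2π × 1756/60 = 183.9 rad/s; P_out = τω = 117.7 × 183.9 = 21645 W
P_in = √3·V_L·I_L·cosφ = 1.732 × 230 × 78.2 × 0.873 = 27195 W
η = P_out / P_in = 21645 / 27195 = 0.796 = 79.6%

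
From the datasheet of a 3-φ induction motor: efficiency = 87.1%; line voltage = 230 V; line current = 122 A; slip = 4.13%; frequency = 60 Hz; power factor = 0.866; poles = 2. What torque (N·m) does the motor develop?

101 N·m

P_in = √3·V·I·cosφ = 1.732 × 230 × 122 × 0.866 = 42088 W
P_out = η·P_in = 0.871 × 42088 = 36659 W
n_s = 120×60/2 = 3600 rpm; n = 3600×(1−0.0413) = 3451 rpm
ω = 2π×3451/60 = 361.4 rad/s
τ = P_out/ω = 36659/361.4 = 101 N·m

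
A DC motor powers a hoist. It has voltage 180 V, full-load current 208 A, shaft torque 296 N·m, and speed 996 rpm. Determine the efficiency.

82.5 %

ω = 2π × 996/60 = 104.3 rad/s; P_out = τω = 296 × 104.3 = 30873 W
P_in = V·I = 180 × 208 = 37440 W
η = P_out / P_in = 30873 / 37440 = 0.825 = 82.5%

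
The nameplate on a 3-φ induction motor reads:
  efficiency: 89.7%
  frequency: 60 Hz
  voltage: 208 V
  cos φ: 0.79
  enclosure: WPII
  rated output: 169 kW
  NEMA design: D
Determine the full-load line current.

662 A

P_out = 169 kW = 169000 W
P_in = P_out / η = 169000 / 0.897 = 188406 W
I_L = P_in / (√3·V_L·cosφ) = 188406 / (1.732 × 208 × 0.79) = 662 A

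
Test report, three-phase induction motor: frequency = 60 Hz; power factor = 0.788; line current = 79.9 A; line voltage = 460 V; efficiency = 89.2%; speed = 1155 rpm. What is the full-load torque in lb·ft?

273 lb·ft

P_in = √3·V·I·cosφ = 1.732 × 460 × 79.9 × 0.788 = 50162 W
P_out = η·P_in = 0.892 × 50162 = 44745 W
n = 1155 rpm
ω = 2π×1155/60 = 121 rad/s
τ = P_out/ω = 44745/121 = 369.8 N·m
In lb·ft: 369.8/1.356 = 273 lb·ft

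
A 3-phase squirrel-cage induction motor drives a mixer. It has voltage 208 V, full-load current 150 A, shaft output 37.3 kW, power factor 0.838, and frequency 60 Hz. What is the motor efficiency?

82.4 %

P_out = 37.3 kW = 37300 W
P_in = √3·V_L·I_L·cosφ = 1.732 × 208 × 150 × 0.838 = 45284 W
η = P_out / P_in = 37300 / 45284 = 0.824 = 82.4%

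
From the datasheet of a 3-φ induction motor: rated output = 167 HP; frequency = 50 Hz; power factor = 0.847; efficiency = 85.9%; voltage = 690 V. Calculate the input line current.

143 A

P_out = 167 × 746 = 124582 W
P_in = P_out / η = 124582 / 0.859 = 145031 W
I_L = P_in / (√3·V_L·cosφ) = 145031 / (1.732 × 690 × 0.847) = 143 A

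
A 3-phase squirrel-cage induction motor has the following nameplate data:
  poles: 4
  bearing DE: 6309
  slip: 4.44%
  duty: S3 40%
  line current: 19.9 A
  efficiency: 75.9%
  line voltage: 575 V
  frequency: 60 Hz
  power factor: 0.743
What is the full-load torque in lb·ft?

45.8 lb·ft

P_in = √3·V·I·cosφ = 1.732 × 575 × 19.9 × 0.743 = 14725 W
P_out = η·P_in = 0.759 × 14725 = 11176 W
n_s = 120×60/4 = 1800 rpm; n = 1800×(1−0.0444) = 1720 rpm
ω = 2π×1720/60 = 180.1 rad/s
τ = P_out/ω = 11176/180.1 = 62.05 N·m
In lb·ft: 62.05/1.356 = 45.8 lb·ft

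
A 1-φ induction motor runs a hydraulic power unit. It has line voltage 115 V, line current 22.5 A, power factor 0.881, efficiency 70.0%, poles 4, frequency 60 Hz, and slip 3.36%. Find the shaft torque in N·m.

P_in = V·I·cosφ = 115 × 22.5 × 0.881 = 2280 W
P_out = η·P_in = 0.7 × 2280 = 1596 W
n_s = 120×60/4 = 1800 rpm; n = 1800×(1−0.0336) = 1740 rpm
ω = 2π×1740/60 = 182.2 rad/s
τ = P_out/ω = 1596/182.2 = 8.76 N·m

8.76 N·m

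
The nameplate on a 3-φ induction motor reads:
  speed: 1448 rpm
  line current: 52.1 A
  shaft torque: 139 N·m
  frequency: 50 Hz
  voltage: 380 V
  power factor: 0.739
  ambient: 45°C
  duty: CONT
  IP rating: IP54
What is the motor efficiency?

83.2 %

ω = 2π × 1448/60 = 151.6 rad/s; P_out = τω = 139 × 151.6 = 21072 W
P_in = √3·V_L·I_L·cosφ = 1.732 × 380 × 52.1 × 0.739 = 25340 W
η = P_out / P_in = 21072 / 25340 = 0.832 = 83.2%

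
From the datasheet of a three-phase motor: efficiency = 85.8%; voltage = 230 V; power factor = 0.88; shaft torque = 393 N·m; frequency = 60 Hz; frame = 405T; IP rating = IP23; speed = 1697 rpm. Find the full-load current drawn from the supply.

ω = 2π×1697/60 = 177.7 rad/s; P_out = τω = 393 × 177.7 = 69836 W
P_in = P_out / η = 69836 / 0.858 = 81394 W
I_L = P_in / (√3·V_L·cosφ) = 81394 / (1.732 × 230 × 0.88) = 232 A

232 A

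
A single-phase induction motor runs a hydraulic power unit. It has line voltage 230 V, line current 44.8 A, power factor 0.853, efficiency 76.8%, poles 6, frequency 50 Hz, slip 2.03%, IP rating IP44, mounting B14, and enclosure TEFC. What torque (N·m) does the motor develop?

65.8 N·m

P_in = V·I·cosφ = 230 × 44.8 × 0.853 = 8789 W
P_out = η·P_in = 0.768 × 8789 = 6750 W
n_s = 120×50/6 = 1000 rpm; n = 1000×(1−0.0203) = 980 rpm
ω = 2π×980/60 = 102.6 rad/s
τ = P_out/ω = 6750/102.6 = 65.8 N·m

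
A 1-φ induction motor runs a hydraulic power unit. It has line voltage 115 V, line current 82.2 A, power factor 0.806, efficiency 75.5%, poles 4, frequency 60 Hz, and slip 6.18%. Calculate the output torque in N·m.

P_in = V·I·cosφ = 115 × 82.2 × 0.806 = 7619 W
P_out = η·P_in = 0.755 × 7619 = 5752 W
n_s = 120×60/4 = 1800 rpm; n = 1800×(1−0.0618) = 1689 rpm
ω = 2π×1689/60 = 176.9 rad/s
τ = P_out/ω = 5752/176.9 = 32.5 N·m

32.5 N·m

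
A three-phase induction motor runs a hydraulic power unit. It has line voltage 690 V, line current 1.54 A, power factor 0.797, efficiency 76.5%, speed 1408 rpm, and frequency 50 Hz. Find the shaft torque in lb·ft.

5.61 lb·ft

P_in = √3·V·I·cosφ = 1.732 × 690 × 1.54 × 0.797 = 1467 W
P_out = η·P_in = 0.765 × 1467 = 1122 W
n = 1408 rpm
ω = 2π×1408/60 = 147.4 rad/s
τ = P_out/ω = 1122/147.4 = 7.612 N·m
In lb·ft: 7.612/1.356 = 5.61 lb·ft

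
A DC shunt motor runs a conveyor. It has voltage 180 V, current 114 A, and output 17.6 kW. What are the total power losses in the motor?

P_in = V·I = 180×114 = 20520 W
P_out = 17600 W
Losses = P_in − P_out = 20520 − 17600 = 2920 W

2920 W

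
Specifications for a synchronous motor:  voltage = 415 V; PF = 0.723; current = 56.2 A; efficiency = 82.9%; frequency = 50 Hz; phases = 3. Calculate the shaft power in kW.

24.2 kW

P_in = √3·V·I·cosφ = 1.732 × 415 × 56.2 × 0.723 = 29206 W
P_out = η·P_in = 0.829 × 29206 = 24212 W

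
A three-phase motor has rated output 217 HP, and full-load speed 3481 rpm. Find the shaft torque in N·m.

P_out = 217 × 746 = 161882 W
ω = 2π × 3481/60 = 364.5 rad/s
τ = P_out/ω = 161882/364.5 = 444 N·m

444 N·m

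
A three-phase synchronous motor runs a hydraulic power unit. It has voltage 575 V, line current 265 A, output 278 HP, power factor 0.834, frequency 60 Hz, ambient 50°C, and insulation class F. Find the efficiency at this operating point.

P_out = 278 × 746 = 207388 W
P_in = √3·V_L·I_L·cosφ = 1.732 × 575 × 265 × 0.834 = 220104 W
η = P_out / P_in = 207388 / 220104 = 0.942 = 94.2%

94.2 %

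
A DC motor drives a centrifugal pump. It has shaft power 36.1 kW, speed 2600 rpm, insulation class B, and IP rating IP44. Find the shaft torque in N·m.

ω = 2π × 2600/60 = 272.3 rad/s
τ = P/ω = 36100/272.3 = 133 N·m

133 N·m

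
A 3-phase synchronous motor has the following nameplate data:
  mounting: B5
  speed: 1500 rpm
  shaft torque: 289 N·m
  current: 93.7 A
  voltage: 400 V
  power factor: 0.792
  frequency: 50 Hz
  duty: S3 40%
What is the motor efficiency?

ω = 2π × 1500/60 = 157.1 rad/s; P_out = τω = 289 × 157.1 = 45402 W
P_in = √3·V_L·I_L·cosφ = 1.732 × 400 × 93.7 × 0.792 = 51413 W
η = P_out / P_in = 45402 / 51413 = 0.883 = 88.3%

88.3 %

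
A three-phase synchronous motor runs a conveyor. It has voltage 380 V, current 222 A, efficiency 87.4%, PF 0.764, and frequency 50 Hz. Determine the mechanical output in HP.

131 HP

P_in = √3·V·I·cosφ = 1.732 × 380 × 222 × 0.764 = 111629 W
P_out = η·P_in = 0.874 × 111629 = 97564 W
= 97564/746 = 131 HP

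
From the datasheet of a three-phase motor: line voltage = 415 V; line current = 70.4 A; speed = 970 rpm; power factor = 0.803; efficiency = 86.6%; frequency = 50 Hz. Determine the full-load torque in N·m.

P_in = √3·V·I·cosφ = 1.732 × 415 × 70.4 × 0.803 = 40633 W
P_out = η·P_in = 0.866 × 40633 = 35188 W
n = 970 rpm
ω = 2π×970/60 = 101.6 rad/s
τ = P_out/ω = 35188/101.6 = 346 N·m

346 N·m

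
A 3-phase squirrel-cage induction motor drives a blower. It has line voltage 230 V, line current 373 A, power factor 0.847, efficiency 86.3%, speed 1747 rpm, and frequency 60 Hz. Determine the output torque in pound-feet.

P_in = √3·V·I·cosφ = 1.732 × 230 × 373 × 0.847 = 125854 W
P_out = η·P_in = 0.863 × 125854 = 108612 W
n = 1747 rpm
ω = 2π×1747/60 = 182.9 rad/s
τ = P_out/ω = 108612/182.9 = 593.8 N·m
In lb·ft: 593.8/1.356 = 438 lb·ft

438 lb·ft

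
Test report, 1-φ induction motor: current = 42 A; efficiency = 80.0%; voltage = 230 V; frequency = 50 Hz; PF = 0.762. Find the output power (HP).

P_in = V·I·cosφ = 230 × 42 × 0.762 = 7361 W
P_out = η·P_in = 0.8 × 7361 = 5889 W
= 5889/746 = 7.89 HP

7.89 HP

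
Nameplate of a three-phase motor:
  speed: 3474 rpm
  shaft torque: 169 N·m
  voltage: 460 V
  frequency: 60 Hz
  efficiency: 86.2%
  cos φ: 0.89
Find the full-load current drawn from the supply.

ω = 2π×3474/60 = 363.8 rad/s; P_out = τω = 169 × 363.8 = 61482 W
P_in = P_out / η = 61482 / 0.862 = 71325 W
I_L = P_in / (√3·V_L·cosφ) = 71325 / (1.732 × 460 × 0.89) = 101 A

101 A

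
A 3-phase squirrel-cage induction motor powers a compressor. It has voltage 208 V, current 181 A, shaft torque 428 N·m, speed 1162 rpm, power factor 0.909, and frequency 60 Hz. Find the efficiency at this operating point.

ω = 2π × 1162/60 = 121.7 rad/s; P_out = τω = 428 × 121.7 = 52088 W
P_in = √3·V_L·I_L·cosφ = 1.732 × 208 × 181 × 0.909 = 59273 W
η = P_out / P_in = 52088 / 59273 = 0.879 = 87.9%

87.9 %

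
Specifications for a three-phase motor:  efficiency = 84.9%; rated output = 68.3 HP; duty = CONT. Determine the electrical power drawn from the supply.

P_out = 68.3 × 746 = 50952 W
P_in = P_out/η = 50952/0.849 = 60014 W = 60 kW

60 kW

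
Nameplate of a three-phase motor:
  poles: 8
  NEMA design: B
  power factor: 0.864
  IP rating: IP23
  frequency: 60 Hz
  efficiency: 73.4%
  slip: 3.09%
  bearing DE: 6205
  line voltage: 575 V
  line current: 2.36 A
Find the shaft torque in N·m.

16.3 N·m

P_in = √3·V·I·cosφ = 1.732 × 575 × 2.36 × 0.864 = 2031 W
P_out = η·P_in = 0.734 × 2031 = 1491 W
n_s = 120×60/8 = 900 rpm; n = 900×(1−0.0309) = 872 rpm
ω = 2π×872/60 = 91.32 rad/s
τ = P_out/ω = 1491/91.32 = 16.3 N·m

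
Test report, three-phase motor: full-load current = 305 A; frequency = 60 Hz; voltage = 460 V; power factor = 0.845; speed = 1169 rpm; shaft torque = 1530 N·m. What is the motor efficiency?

91.2 %

ω = 2π × 1169/60 = 122.4 rad/s; P_out = τω = 1530 × 122.4 = 187272 W
P_in = √3·V_L·I_L·cosφ = 1.732 × 460 × 305 × 0.845 = 205335 W
η = P_out / P_in = 187272 / 205335 = 0.912 = 91.2%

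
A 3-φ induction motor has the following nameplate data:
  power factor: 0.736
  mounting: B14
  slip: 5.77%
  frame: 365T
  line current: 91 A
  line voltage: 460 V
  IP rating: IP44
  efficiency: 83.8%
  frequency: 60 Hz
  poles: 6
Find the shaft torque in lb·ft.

P_in = √3·V·I·cosφ = 1.732 × 460 × 91 × 0.736 = 53361 W
P_out = η·P_in = 0.838 × 53361 = 44717 W
n_s = 120×60/6 = 1200 rpm; n = 1200×(1−0.0577) = 1131 rpm
ω = 2π×1131/60 = 118.4 rad/s
τ = P_out/ω = 44717/118.4 = 377.7 N·m
In lb·ft: 377.7/1.356 = 279 lb·ft

279 lb·ft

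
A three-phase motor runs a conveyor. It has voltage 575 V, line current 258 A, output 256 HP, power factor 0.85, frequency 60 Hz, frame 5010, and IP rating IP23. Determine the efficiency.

87.4 %

P_out = 256 × 746 = 190976 W
P_in = √3·V_L·I_L·cosφ = 1.732 × 575 × 258 × 0.85 = 218401 W
η = P_out / P_in = 190976 / 218401 = 0.874 = 87.4%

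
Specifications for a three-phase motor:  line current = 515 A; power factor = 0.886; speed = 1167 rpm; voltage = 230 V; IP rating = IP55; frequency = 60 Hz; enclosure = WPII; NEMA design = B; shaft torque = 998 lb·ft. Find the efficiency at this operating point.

τ = 998 lb·ft × 1.356 = 1353 N·m
ω = 2π × 1167/60 = 122.2 rad/s; P_out = τω = 1353 × 122.2 = 165337 W
P_in = √3·V_L·I_L·cosφ = 1.732 × 230 × 515 × 0.886 = 181768 W
η = P_out / P_in = 165337 / 181768 = 0.910 = 91.0%

91.0 %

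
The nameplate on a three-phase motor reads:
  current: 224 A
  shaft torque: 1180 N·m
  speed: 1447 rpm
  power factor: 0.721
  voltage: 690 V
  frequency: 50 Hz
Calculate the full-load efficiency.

92.6 %

ω = 2π × 1447/60 = 151.5 rad/s; P_out = τω = 1180 × 151.5 = 178770 W
P_in = √3·V_L·I_L·cosφ = 1.732 × 690 × 224 × 0.721 = 193010 W
η = P_out / P_in = 178770 / 193010 = 0.926 = 92.6%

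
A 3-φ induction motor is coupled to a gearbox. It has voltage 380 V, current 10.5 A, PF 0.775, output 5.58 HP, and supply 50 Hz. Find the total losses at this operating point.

1190 W

P_in = √3·V·I·cosφ = 1.732×380×10.5×0.775 = 5356 W
P_out = 5.58×746 = 4163 W
Losses = P_in − P_out = 5356 − 4163 = 1193 W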